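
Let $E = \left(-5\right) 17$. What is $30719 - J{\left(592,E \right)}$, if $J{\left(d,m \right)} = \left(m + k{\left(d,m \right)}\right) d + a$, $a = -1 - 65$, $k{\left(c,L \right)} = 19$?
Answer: $69857$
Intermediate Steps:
$E = -85$
$a = -66$
$J{\left(d,m \right)} = -66 + d \left(19 + m\right)$ ($J{\left(d,m \right)} = \left(m + 19\right) d - 66 = \left(19 + m\right) d - 66 = d \left(19 + m\right) - 66 = -66 + d \left(19 + m\right)$)
$30719 - J{\left(592,E \right)} = 30719 - \left(-66 + 19 \cdot 592 + 592 \left(-85\right)\right) = 30719 - \left(-66 + 11248 - 50320\right) = 30719 - -39138 = 30719 + 39138 = 69857$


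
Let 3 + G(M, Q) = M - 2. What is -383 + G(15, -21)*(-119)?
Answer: -1573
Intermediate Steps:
G(M, Q) = -5 + M (G(M, Q) = -3 + (M - 2) = -3 + (-2 + M) = -5 + M)
-383 + G(15, -21)*(-119) = -383 + (-5 + 15)*(-119) = -383 + 10*(-119) = -383 - 1190 = -1573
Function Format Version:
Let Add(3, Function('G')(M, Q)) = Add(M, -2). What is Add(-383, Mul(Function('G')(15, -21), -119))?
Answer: -1573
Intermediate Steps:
Function('G')(M, Q) = Add(-5, M) (Function('G')(M, Q) = Add(-3, Add(M, -2)) = Add(-3, Add(-2, M)) = Add(-5, M))
Add(-383, Mul(Function('G')(15, -21), -119)) = Add(-383, Mul(Add(-5, 15), -119)) = Add(-383, Mul(10, -119)) = Add(-383, -1190) = -1573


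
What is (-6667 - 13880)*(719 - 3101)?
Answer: 48942954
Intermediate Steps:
(-6667 - 13880)*(719 - 3101) = -20547*(-2382) = 48942954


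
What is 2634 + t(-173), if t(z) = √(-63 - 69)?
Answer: 2634 + 2*I*√33 ≈ 2634.0 + 11.489*I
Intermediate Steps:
t(z) = 2*I*√33 (t(z) = √(-132) = 2*I*√33)
2634 + t(-173) = 2634 + 2*I*√33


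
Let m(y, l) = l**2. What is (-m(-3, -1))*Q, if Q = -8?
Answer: 8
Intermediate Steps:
(-m(-3, -1))*Q = -1*(-1)**2*(-8) = -1*1*(-8) = -1*(-8) = 8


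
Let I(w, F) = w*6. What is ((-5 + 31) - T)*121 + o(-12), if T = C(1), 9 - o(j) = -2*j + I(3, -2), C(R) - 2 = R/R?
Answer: 2750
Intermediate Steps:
I(w, F) = 6*w
C(R) = 3 (C(R) = 2 + R/R = 2 + 1 = 3)
o(j) = -9 + 2*j (o(j) = 9 - (-2*j + 6*3) = 9 - (-2*j + 18) = 9 - (18 - 2*j) = 9 + (-18 + 2*j) = -9 + 2*j)
T = 3
((-5 + 31) - T)*121 + o(-12) = ((-5 + 31) - 1*3)*121 + (-9 + 2*(-12)) = (26 - 3)*121 + (-9 - 24) = 23*121 - 33 = 2783 - 33 = 2750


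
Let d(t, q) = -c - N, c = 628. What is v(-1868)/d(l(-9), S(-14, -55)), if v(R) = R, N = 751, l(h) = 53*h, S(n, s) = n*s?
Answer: 1868/1379 ≈ 1.3546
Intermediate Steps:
d(t, q) = -1379 (d(t, q) = -1*628 - 1*751 = -628 - 751 = -1379)
v(-1868)/d(l(-9), S(-14, -55)) = -1868/(-1379) = -1868*(-1/1379) = 1868/1379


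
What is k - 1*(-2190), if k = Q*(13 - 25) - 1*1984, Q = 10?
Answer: 86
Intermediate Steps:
k = -2104 (k = 10*(13 - 25) - 1*1984 = 10*(-12) - 1984 = -120 - 1984 = -2104)
k - 1*(-2190) = -2104 - 1*(-2190) = -2104 + 2190 = 86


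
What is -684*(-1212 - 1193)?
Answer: 1645020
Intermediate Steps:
-684*(-1212 - 1193) = -684*(-2405) = 1645020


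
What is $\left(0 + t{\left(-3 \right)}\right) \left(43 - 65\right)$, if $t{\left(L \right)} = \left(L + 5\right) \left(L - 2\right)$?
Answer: $220$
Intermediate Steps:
$t{\left(L \right)} = \left(-2 + L\right) \left(5 + L\right)$ ($t{\left(L \right)} = \left(5 + L\right) \left(-2 + L\right) = \left(-2 + L\right) \left(5 + L\right)$)
$\left(0 + t{\left(-3 \right)}\right) \left(43 - 65\right) = \left(0 + \left(-10 + \left(-3\right)^{2} + 3 \left(-3\right)\right)\right) \left(43 - 65\right) = \left(0 - 10\right) \left(43 - 65\right) = \left(0 - 10\right) \left(-22\right) = \left(-10\right) \left(-22\right) = 220$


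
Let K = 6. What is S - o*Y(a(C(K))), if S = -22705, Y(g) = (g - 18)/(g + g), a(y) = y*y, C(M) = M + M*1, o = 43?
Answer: -363581/16 ≈ -22724.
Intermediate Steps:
C(M) = 2*M (C(M) = M + M = 2*M)
a(y) = y²
Y(g) = (-18 + g)/(2*g) (Y(g) = (-18 + g)/((2*g)) = (-18 + g)*(1/(2*g)) = (-18 + g)/(2*g))
S - o*Y(a(C(K))) = -22705 - 43*(-18 + (2*6)²)/(2*((2*6)²)) = -22705 - 43*(-18 + 12²)/(2*(12²)) = -22705 - 43*(½)*(-18 + 144)/144 = -22705 - 43*(½)*(1/144)*126 = -22705 - 43*7/16 = -22705 - 1*301/16 = -22705 - 301/16 = -363581/16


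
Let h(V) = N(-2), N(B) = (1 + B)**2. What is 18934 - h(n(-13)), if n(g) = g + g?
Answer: 18933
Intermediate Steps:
n(g) = 2*g
h(V) = 1 (h(V) = (1 - 2)**2 = (-1)**2 = 1)
18934 - h(n(-13)) = 18934 - 1*1 = 18934 - 1 = 18933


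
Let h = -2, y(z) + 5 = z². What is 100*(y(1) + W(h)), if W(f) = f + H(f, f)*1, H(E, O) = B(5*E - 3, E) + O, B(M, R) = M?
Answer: -2100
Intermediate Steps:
y(z) = -5 + z²
H(E, O) = -3 + O + 5*E (H(E, O) = (5*E - 3) + O = (-3 + 5*E) + O = -3 + O + 5*E)
W(f) = -3 + 7*f (W(f) = f + (-3 + f + 5*f)*1 = f + (-3 + 6*f)*1 = f + (-3 + 6*f) = -3 + 7*f)
100*(y(1) + W(h)) = 100*((-5 + 1²) + (-3 + 7*(-2))) = 100*((-5 + 1) + (-3 - 14)) = 100*(-4 - 17) = 100*(-21) = -2100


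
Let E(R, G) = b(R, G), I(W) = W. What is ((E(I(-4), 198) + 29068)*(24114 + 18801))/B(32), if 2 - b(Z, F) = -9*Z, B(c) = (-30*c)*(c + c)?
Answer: -41533137/2048 ≈ -20280.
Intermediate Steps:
B(c) = -60*c² (B(c) = (-30*c)*(2*c) = -60*c²)
b(Z, F) = 2 + 9*Z (b(Z, F) = 2 - (-9)*Z = 2 + 9*Z)
E(R, G) = 2 + 9*R
((E(I(-4), 198) + 29068)*(24114 + 18801))/B(32) = (((2 + 9*(-4)) + 29068)*(24114 + 18801))/((-60*32²)) = (((2 - 36) + 29068)*42915)/((-60*1024)) = ((-34 + 29068)*42915)/(-61440) = (29034*42915)*(-1/61440) = 1245994110*(-1/61440) = -41533137/2048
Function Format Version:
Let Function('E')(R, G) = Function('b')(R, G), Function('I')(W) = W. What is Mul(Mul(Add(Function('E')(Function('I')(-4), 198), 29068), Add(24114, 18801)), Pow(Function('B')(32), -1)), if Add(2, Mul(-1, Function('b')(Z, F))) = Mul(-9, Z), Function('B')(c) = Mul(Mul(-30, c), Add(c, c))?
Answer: Rational(-41533137, 2048) ≈ -20280.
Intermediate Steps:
Function('B')(c) = Mul(-60, Pow(c, 2)) (Function('B')(c) = Mul(Mul(-30, c), Mul(2, c)) = Mul(-60, Pow(c, 2)))
Function('b')(Z, F) = Add(2, Mul(9, Z)) (Function('b')(Z, F) = Add(2, Mul(-1, Mul(-9, Z))) = Add(2, Mul(9, Z)))
Function('E')(R, G) = Add(2, Mul(9, R))
Mul(Mul(Add(Function('E')(Function('I')(-4), 198), 29068), Add(24114, 18801)), Pow(Function('B')(32), -1)) = Mul(Mul(Add(Add(2, Mul(9, -4)), 29068), Add(24114, 18801)), Pow(Mul(-60, Pow(32, 2)), -1)) = Mul(Mul(Add(Add(2, -36), 29068), 42915), Pow(Mul(-60, 1024), -1)) = Mul(Mul(Add(-34, 29068), 42915), Pow(-61440, -1)) = Mul(Mul(29034, 42915), Rational(-1, 61440)) = Mul(1245994110, Rational(-1, 61440)) = Rational(-41533137, 2048)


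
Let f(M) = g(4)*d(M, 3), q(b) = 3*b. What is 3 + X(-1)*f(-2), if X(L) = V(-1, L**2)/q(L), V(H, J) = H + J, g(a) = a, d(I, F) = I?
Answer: 3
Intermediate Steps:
X(L) = (-1 + L**2)/(3*L) (X(L) = (-1 + L**2)/((3*L)) = (-1 + L**2)*(1/(3*L)) = (-1 + L**2)/(3*L))
f(M) = 4*M
3 + X(-1)*f(-2) = 3 + ((1/3)*(-1 + (-1)**2)/(-1))*(4*(-2)) = 3 + ((1/3)*(-1)*(-1 + 1))*(-8) = 3 + ((1/3)*(-1)*0)*(-8) = 3 + 0*(-8) = 3 + 0 = 3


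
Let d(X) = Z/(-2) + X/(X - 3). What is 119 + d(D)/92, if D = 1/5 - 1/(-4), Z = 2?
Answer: 46524/391 ≈ 118.99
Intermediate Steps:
D = 9/20 (D = 1*(⅕) - 1*(-¼) = ⅕ + ¼ = 9/20 ≈ 0.45000)
d(X) = -1 + X/(-3 + X) (d(X) = 2/(-2) + X/(X - 3) = 2*(-½) + X/(-3 + X) = -1 + X/(-3 + X))
119 + d(D)/92 = 119 + (3/(-3 + 9/20))/92 = 119 + (3/(-51/20))/92 = 119 + (3*(-20/51))/92 = 119 + (1/92)*(-20/17) = 119 - 5/391 = 46524/391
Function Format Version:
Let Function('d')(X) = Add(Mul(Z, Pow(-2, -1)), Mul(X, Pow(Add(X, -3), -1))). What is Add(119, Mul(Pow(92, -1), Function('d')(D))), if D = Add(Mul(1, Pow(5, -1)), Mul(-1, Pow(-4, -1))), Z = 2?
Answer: Rational(46524, 391) ≈ 118.99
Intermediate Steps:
D = Rational(9, 20) (D = Add(Mul(1, Rational(1, 5)), Mul(-1, Rational(-1, 4))) = Add(Rational(1, 5), Rational(1, 4)) = Rational(9, 20) ≈ 0.45000)
Function('d')(X) = Add(-1, Mul(X, Pow(Add(-3, X), -1))) (Function('d')(X) = Add(Mul(2, Pow(-2, -1)), Mul(X, Pow(Add(X, -3), -1))) = Add(Mul(2, Rational(-1, 2)), Mul(X, Pow(Add(-3, X), -1))) = Add(-1, Mul(X, Pow(Add(-3, X), -1))))
Add(119, Mul(Pow(92, -1), Function('d')(D))) = Add(119, Mul(Pow(92, -1), Mul(3, Pow(Add(-3, Rational(9, 20)), -1)))) = Add(119, Mul(Rational(1, 92), Mul(3, Pow(Rational(-51, 20), -1)))) = Add(119, Mul(Rational(1, 92), Mul(3, Rational(-20, 51)))) = Add(119, Mul(Rational(1, 92), Rational(-20, 17))) = Add(119, Rational(-5, 391)) = Rational(46524, 391)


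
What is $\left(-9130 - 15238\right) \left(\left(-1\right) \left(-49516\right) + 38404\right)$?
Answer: $-2142434560$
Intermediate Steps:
$\left(-9130 - 15238\right) \left(\left(-1\right) \left(-49516\right) + 38404\right) = - 24368 \left(49516 + 38404\right) = \left(-24368\right) 87920 = -2142434560$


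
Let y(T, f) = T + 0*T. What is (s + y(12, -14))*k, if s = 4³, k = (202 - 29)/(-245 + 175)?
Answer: -6574/35 ≈ -187.83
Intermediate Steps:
y(T, f) = T (y(T, f) = T + 0 = T)
k = -173/70 (k = 173/(-70) = 173*(-1/70) = -173/70 ≈ -2.4714)
s = 64
(s + y(12, -14))*k = (64 + 12)*(-173/70) = 76*(-173/70) = -6574/35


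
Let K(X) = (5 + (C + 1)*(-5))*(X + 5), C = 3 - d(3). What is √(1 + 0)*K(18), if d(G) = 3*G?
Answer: 690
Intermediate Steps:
C = -6 (C = 3 - 3*3 = 3 - 1*9 = 3 - 9 = -6)
K(X) = 150 + 30*X (K(X) = (5 + (-6 + 1)*(-5))*(X + 5) = (5 - 5*(-5))*(5 + X) = (5 + 25)*(5 + X) = 30*(5 + X) = 150 + 30*X)
√(1 + 0)*K(18) = √(1 + 0)*(150 + 30*18) = √1*(150 + 540) = 1*690 = 690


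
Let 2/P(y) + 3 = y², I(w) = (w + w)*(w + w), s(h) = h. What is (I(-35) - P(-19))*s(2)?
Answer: 1754198/179 ≈ 9800.0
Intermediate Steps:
I(w) = 4*w² (I(w) = (2*w)*(2*w) = 4*w²)
P(y) = 2/(-3 + y²)
(I(-35) - P(-19))*s(2) = (4*(-35)² - 2/(-3 + (-19)²))*2 = (4*1225 - 2/(-3 + 361))*2 = (4900 - 2/358)*2 = (4900 - 1*1/179)*2 = (4900 - 1/179)*2 = (877099/179)*2 = 1754198/179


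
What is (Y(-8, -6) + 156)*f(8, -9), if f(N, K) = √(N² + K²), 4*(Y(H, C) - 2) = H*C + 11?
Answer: 691*√145/4 ≈ 2080.2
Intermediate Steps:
Y(H, C) = 19/4 + C*H/4 (Y(H, C) = 2 + (H*C + 11)/4 = 2 + (C*H + 11)/4 = 2 + (11 + C*H)/4 = 2 + (11/4 + C*H/4) = 19/4 + C*H/4)
f(N, K) = √(K² + N²)
(Y(-8, -6) + 156)*f(8, -9) = ((19/4 + (¼)*(-6)*(-8)) + 156)*√((-9)² + 8²) = ((19/4 + 12) + 156)*√(81 + 64) = (67/4 + 156)*√145 = 691*√145/4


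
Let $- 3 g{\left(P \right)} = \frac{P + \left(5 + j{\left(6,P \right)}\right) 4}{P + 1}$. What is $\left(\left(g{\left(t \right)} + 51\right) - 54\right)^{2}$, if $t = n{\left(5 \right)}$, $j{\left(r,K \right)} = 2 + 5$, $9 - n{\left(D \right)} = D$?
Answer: $\frac{9409}{225} \approx 41.818$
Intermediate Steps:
$n{\left(D \right)} = 9 - D$
$j{\left(r,K \right)} = 7$
$t = 4$ ($t = 9 - 5 = 4$)
$g{\left(P \right)} = - \frac{48 + P}{3 \left(1 + P\right)}$ ($g{\left(P \right)} = - \frac{\left(P + \left(5 + 7\right) 4\right) \frac{1}{P + 1}}{3} = - \frac{\left(P + 12 \cdot 4\right) \frac{1}{1 + P}}{3} = - \frac{\left(P + 48\right) \frac{1}{1 + P}}{3} = - \frac{\left(48 + P\right) \frac{1}{1 + P}}{3} = - \frac{\frac{1}{1 + P} \left(48 + P\right)}{3} = - \frac{48 + P}{3 \left(1 + P\right)}$)
$\left(\left(g{\left(t \right)} + 51\right) - 54\right)^{2} = \left(\left(\frac{-48 - 4}{3 \left(1 + 4\right)} + 51\right) - 54\right)^{2} = \left(\left(\frac{-48 - 4}{3 \cdot 5} + 51\right) - 54\right)^{2} = \left(\left(\frac{1}{3} \cdot \frac{1}{5} \left(-52\right) + 51\right) - 54\right)^{2} = \left(\left(- \frac{52}{15} + 51\right) - 54\right)^{2} = \left(\frac{713}{15} - 54\right)^{2} = \left(- \frac{97}{15}\right)^{2} = \frac{9409}{225}$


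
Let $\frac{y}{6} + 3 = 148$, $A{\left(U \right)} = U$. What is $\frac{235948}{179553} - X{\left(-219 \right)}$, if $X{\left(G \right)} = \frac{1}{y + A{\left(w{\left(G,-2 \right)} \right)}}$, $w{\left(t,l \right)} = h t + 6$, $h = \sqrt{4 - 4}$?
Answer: $\frac{22945655}{17476492} \approx 1.3129$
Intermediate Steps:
$h = 0$ ($h = \sqrt{0} = 0$)
$w{\left(t,l \right)} = 6$ ($w{\left(t,l \right)} = 0 t + 6 = 0 + 6 = 6$)
$y = 870$ ($y = -18 + 6 \cdot 148 = -18 + 888 = 870$)
$X{\left(G \right)} = \frac{1}{876}$ ($X{\left(G \right)} = \frac{1}{870 + 6} = \frac{1}{876}$)
$\frac{235948}{179553} - X{\left(-219 \right)} = \frac{235948}{179553} - \frac{1}{876} = \frac{22945655}{17476492}$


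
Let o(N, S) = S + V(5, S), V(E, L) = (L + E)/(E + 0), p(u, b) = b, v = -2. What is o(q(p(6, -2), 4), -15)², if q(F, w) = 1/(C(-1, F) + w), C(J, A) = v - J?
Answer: 289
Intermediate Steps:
C(J, A) = -2 - J
q(F, w) = 1/(-1 + w) (q(F, w) = 1/((-2 - 1*(-1)) + w) = 1/((-2 + 1) + w) = 1/(-1 + w))
V(E, L) = (E + L)/E
o(N, S) = 1 + 6*S/5 (o(N, S) = S + (5 + S)/5 = S + (1 + S/5) = 1 + 6*S/5)
o(q(p(6, -2), 4), -15)² = (1 + (6/5)*(-15))² = (1 - 18)² = (-17)² = 289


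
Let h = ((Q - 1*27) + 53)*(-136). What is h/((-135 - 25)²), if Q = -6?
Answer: -17/160 ≈ -0.10625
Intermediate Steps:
h = -2720 (h = ((-6 - 1*27) + 53)*(-136) = ((-6 - 27) + 53)*(-136) = (-33 + 53)*(-136) = 20*(-136) = -2720)
h/((-135 - 25)²) = -2720/(-135 - 25)² = -2720/((-160)²) = -2720/25600 = -2720*1/25600 = -17/160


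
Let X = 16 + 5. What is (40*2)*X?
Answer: 1680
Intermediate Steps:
X = 21
(40*2)*X = (40*2)*21 = 80*21 = 1680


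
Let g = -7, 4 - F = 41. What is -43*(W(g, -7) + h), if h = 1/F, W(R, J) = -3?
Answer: 4816/37 ≈ 130.16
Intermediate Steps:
F = -37 (F = 4 - 1*41 = 4 - 41 = -37)
h = -1/37 (h = 1/(-37) = -1/37 ≈ -0.027027)
-43*(W(g, -7) + h) = -43*(-3 - 1/37) = -43*(-112/37) = 4816/37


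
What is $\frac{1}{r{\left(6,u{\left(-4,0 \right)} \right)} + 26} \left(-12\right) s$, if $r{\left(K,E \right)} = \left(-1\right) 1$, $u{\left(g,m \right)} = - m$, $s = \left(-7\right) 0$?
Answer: $0$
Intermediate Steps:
$s = 0$
$r{\left(K,E \right)} = -1$
$\frac{1}{r{\left(6,u{\left(-4,0 \right)} \right)} + 26} \left(-12\right) s = \frac{1}{-1 + 26} \left(-12\right) 0 = \frac{1}{25} \left(-12\right) 0 = \left(- \frac{12}{25}\right) 0 = 0$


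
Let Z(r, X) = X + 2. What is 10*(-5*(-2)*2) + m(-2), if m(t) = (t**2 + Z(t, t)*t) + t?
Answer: 202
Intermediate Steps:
Z(r, X) = 2 + X
m(t) = t + t**2 + t*(2 + t) (m(t) = (t**2 + (2 + t)*t) + t = (t**2 + t*(2 + t)) + t = t + t**2 + t*(2 + t))
10*(-5*(-2)*2) + m(-2) = 10*(-5*(-2)*2) - 2*(3 + 2*(-2)) = 10*(10*2) - 2*(3 - 4) = 10*20 - 2*(-1) = 200 + 2 = 202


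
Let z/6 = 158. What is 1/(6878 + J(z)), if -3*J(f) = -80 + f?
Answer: 3/19766 ≈ 0.00015178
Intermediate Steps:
z = 948 (z = 6*158 = 948)
J(f) = 80/3 - f/3 (J(f) = -(-80 + f)/3 = 80/3 - f/3)
1/(6878 + J(z)) = 1/(6878 + (80/3 - 1/3*948)) = 1/(6878 + (80/3 - 316)) = 1/(6878 - 868/3) = 1/(19766/3) = 3/19766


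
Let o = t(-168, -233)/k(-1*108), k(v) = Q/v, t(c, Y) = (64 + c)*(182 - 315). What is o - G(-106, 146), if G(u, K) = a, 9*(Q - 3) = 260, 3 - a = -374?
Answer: -1936129/41 ≈ -47223.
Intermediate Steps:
a = 377 (a = 3 - 1*(-374) = 3 + 374 = 377)
Q = 287/9 (Q = 3 + (1/9)*260 = 3 + 260/9 = 287/9 ≈ 31.889)
t(c, Y) = -8512 - 133*c (t(c, Y) = (64 + c)*(-133) = -8512 - 133*c)
G(u, K) = 377
k(v) = 287/(9*v)
o = -1920672/41 (o = (-8512 - 133*(-168))/((287/(9*((-1*108))))) = (-8512 + 22344)/(((287/9)/(-108))) = 13832/(((287/9)*(-1/108))) = 13832/(-287/972) = 13832*(-972/287) = -1920672/41 ≈ -46846.)
o - G(-106, 146) = -1920672/41 - 1*377 = -1920672/41 - 377 = -1936129/41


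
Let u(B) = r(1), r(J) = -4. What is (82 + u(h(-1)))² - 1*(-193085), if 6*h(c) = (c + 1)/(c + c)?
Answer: 199169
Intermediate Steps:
h(c) = (1 + c)/(12*c) (h(c) = ((c + 1)/(c + c))/6 = ((1 + c)/((2*c)))/6 = ((1 + c)*(1/(2*c)))/6 = ((1 + c)/(2*c))/6 = (1 + c)/(12*c))
u(B) = -4
(82 + u(h(-1)))² - 1*(-193085) = (82 - 4)² - 1*(-193085) = 78² + 193085 = 6084 + 193085 = 199169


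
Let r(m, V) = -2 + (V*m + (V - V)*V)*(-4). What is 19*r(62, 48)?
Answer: -226214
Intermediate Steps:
r(m, V) = -2 - 4*V*m (r(m, V) = -2 + (V*m + 0*V)*(-4) = -2 + (V*m + 0)*(-4) = -2 + (V*m)*(-4) = -2 - 4*V*m)
19*r(62, 48) = 19*(-2 - 4*48*62) = 19*(-2 - 11904) = 19*(-11906) = -226214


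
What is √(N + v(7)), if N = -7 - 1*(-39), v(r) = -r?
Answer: 5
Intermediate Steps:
N = 32 (N = -7 + 39 = 32)
√(N + v(7)) = √(32 - 1*7) = √(32 - 7) = √25 = 5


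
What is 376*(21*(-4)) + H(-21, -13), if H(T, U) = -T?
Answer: -31563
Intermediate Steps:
376*(21*(-4)) + H(-21, -13) = 376*(21*(-4)) - 1*(-21) = 376*(-84) + 21 = -31584 + 21 = -31563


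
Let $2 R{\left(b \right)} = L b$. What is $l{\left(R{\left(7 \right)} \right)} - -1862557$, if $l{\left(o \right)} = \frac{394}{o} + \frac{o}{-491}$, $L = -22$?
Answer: $\frac{70417504974}{37807} \approx 1.8626 \cdot 10^{6}$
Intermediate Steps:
$R{\left(b \right)} = - 11 b$ ($R{\left(b \right)} = \frac{\left(-22\right) b}{2} = - 11 b$)
$l{\left(o \right)} = \frac{394}{o} - \frac{o}{491}$ ($l{\left(o \right)} = \frac{394}{o} + o \left(- \frac{1}{491}\right) = \frac{394}{o} - \frac{o}{491}$)
$l{\left(R{\left(7 \right)} \right)} - -1862557 = \left(\frac{394}{\left(-11\right) 7} - \frac{\left(-11\right) 7}{491}\right) - -1862557 = \left(\frac{394}{-77} - - \frac{77}{491}\right) + 1862557 = \left(394 \left(- \frac{1}{77}\right) + \frac{77}{491}\right) + 1862557 = \left(- \frac{394}{77} + \frac{77}{491}\right) + 1862557 = - \frac{187525}{37807} + 1862557 = \frac{70417504974}{37807}$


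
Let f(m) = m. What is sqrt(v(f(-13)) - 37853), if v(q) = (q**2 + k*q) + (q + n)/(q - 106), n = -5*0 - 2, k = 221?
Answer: 6*I*sqrt(15953497)/119 ≈ 201.39*I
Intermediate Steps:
n = -2 (n = 0 - 2 = -2)
v(q) = q**2 + 221*q + (-2 + q)/(-106 + q) (v(q) = (q**2 + 221*q) + (q - 2)/(q - 106) = (q**2 + 221*q) + (-2 + q)/(-106 + q) = q**2 + 221*q + (-2 + q)/(-106 + q))
sqrt(v(f(-13)) - 37853) = sqrt((-2 + (-13)**3 - 23425*(-13) + 115*(-13)**2)/(-106 - 13) - 37853) = sqrt((-2 - 2197 + 304525 + 115*169)/(-119) - 37853) = sqrt(-(-2 - 2197 + 304525 + 19435)/119 - 37853) = sqrt(-1/119*321761 - 37853) = sqrt(-321761/119 - 37853) = sqrt(-4826268/119) = 6*I*sqrt(15953497)/119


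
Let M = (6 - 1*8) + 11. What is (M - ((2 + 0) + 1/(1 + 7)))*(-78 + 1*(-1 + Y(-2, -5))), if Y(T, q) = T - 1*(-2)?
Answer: -4345/8 ≈ -543.13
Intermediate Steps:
M = 9 (M = (6 - 8) + 11 = -2 + 11 = 9)
Y(T, q) = 2 + T (Y(T, q) = T + 2 = 2 + T)
(M - ((2 + 0) + 1/(1 + 7)))*(-78 + 1*(-1 + Y(-2, -5))) = (9 - ((2 + 0) + 1/(1 + 7)))*(-78 + 1*(-1 + (2 - 2))) = (9 - (2 + 1/8))*(-78 + 1*(-1 + 0)) = (9 - (2 + ⅛))*(-78 + 1*(-1)) = (9 - 1*17/8)*(-78 - 1) = (9 - 17/8)*(-79) = (55/8)*(-79) = -4345/8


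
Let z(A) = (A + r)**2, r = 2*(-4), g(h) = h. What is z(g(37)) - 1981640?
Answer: -1980799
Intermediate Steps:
r = -8
z(A) = (-8 + A)**2 (z(A) = (A - 8)**2 = (-8 + A)**2)
z(g(37)) - 1981640 = (-8 + 37)**2 - 1981640 = 29**2 - 1981640 = 841 - 1981640 = -1980799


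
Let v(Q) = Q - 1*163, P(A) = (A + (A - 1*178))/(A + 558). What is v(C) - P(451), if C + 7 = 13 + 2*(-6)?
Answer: -171245/1009 ≈ -169.72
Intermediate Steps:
P(A) = (-178 + 2*A)/(558 + A) (P(A) = (A + (A - 178))/(558 + A) = (A + (-178 + A))/(558 + A) = (-178 + 2*A)/(558 + A))
C = -6 (C = -7 + (13 + 2*(-6)) = -7 + (13 - 12) = -7 + 1 = -6)
v(Q) = -163 + Q (v(Q) = Q - 163 = -163 + Q)
v(C) - P(451) = (-163 - 6) - 2*(-89 + 451)/(558 + 451) = -169 - 2*362/1009 = -169 - 1*724/1009 = -169 - 724/1009 = -171245/1009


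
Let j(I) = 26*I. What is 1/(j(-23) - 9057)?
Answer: -1/9655 ≈ -0.00010357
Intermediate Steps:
1/(j(-23) - 9057) = 1/(26*(-23) - 9057) = 1/(-598 - 9057) = 1/(-9655) = -1/9655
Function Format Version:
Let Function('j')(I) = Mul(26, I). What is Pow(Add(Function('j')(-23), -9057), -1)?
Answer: Rational(-1, 9655) ≈ -0.00010357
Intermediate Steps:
Pow(Add(Function('j')(-23), -9057), -1) = Pow(Add(Mul(26, -23), -9057), -1) = Pow(Add(-598, -9057), -1) = Pow(-9655, -1) = Rational(-1, 9655)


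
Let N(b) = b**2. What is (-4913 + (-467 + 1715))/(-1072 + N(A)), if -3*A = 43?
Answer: 32985/7799 ≈ 4.2294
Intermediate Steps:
A = -43/3 (A = -1/3*43 = -43/3 ≈ -14.333)
(-4913 + (-467 + 1715))/(-1072 + N(A)) = (-4913 + (-467 + 1715))/(-1072 + (-43/3)**2) = (-4913 + 1248)/(-1072 + 1849/9) = -3665/(-7799/9) = -3665*(-9/7799) = 32985/7799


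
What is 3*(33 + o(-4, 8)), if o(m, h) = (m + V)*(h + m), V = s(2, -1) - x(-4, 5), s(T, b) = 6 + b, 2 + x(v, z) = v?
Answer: 183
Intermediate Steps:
x(v, z) = -2 + v
V = 11 (V = (6 - 1) - (-2 - 4) = 5 - 1*(-6) = 5 + 6 = 11)
o(m, h) = (11 + m)*(h + m) (o(m, h) = (m + 11)*(h + m) = (11 + m)*(h + m))
3*(33 + o(-4, 8)) = 3*(33 + ((-4)**2 + 11*8 + 11*(-4) + 8*(-4))) = 3*(33 + (16 + 88 - 44 - 32)) = 3*(33 + 28) = 3*61 = 183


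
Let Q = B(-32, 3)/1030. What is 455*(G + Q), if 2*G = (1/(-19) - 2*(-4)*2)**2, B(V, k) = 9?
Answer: 2151462222/37183 ≈ 57861.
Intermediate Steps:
G = 91809/722 (G = (1/(-19) - 2*(-4)*2)**2/2 = (-1/19 + 8*2)**2/2 = (-1/19 + 16)**2/2 = (303/19)**2/2 = (1/2)*(91809/361) = 91809/722 ≈ 127.16)
Q = 9/1030 ≈ 0.0087379
455*(G + Q) = 455*(91809/722 + 9/1030) = 455*(23642442/185915) = 2151462222/37183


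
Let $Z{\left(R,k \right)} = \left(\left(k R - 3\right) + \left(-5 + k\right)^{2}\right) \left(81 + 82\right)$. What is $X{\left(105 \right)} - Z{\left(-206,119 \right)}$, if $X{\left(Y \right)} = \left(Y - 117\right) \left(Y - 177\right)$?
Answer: $1878787$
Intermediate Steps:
$X{\left(Y \right)} = \left(-177 + Y\right) \left(-117 + Y\right)$ ($X{\left(Y \right)} = \left(-117 + Y\right) \left(-177 + Y\right) = \left(-177 + Y\right) \left(-117 + Y\right)$)
$Z{\left(R,k \right)} = -489 + 163 \left(-5 + k\right)^{2} + 163 R k$ ($Z{\left(R,k \right)} = \left(\left(R k - 3\right) + \left(-5 + k\right)^{2}\right) 163 = \left(\left(-3 + R k\right) + \left(-5 + k\right)^{2}\right) 163 = \left(-3 + \left(-5 + k\right)^{2} + R k\right) 163 = -489 + 163 \left(-5 + k\right)^{2} + 163 R k$)
$X{\left(105 \right)} - Z{\left(-206,119 \right)} = \left(20709 + 105^{2} - 30870\right) - \left(-489 + 163 \left(-5 + 119\right)^{2} + 163 \left(-206\right) 119\right) = \left(20709 + 11025 - 30870\right) - \left(-489 + 163 \cdot 114^{2} - 3995782\right) = 864 - \left(-489 + 163 \cdot 12996 - 3995782\right) = 864 - \left(-489 + 2118348 - 3995782\right) = 864 - -1877923 = 864 + 1877923 = 1878787$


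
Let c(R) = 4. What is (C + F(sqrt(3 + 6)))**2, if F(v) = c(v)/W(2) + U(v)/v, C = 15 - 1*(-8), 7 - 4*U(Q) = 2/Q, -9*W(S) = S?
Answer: 39601/1296 ≈ 30.556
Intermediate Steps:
W(S) = -S/9
U(Q) = 7/4 - 1/(2*Q)
C = 23 (C = 15 + 8 = 23)
F(v) = -18 + (-2 + 7*v)/(4*v**2) (F(v) = 4/((-1/9*2)) + ((-2 + 7*v)/(4*v))/v = 4/(-2/9) + (-2 + 7*v)/(4*v**2) = 4*(-9/2) + (-2 + 7*v)/(4*v**2) = -18 + (-2 + 7*v)/(4*v**2))
(C + F(sqrt(3 + 6)))**2 = (23 + (-18 - 1/(2*(3 + 6)) + 7/(4*(sqrt(3 + 6)))))**2 = (23 + (-18 - 1/(2*(sqrt(9))**2) + 7/(4*(sqrt(9)))))**2 = (23 + (-18 - 1/2/3**2 + (7/4)/3))**2 = (23 + (-18 - 1/2*1/9 + (7/4)*(1/3)))**2 = (23 + (-18 - 1/18 + 7/12))**2 = (23 - 629/36)**2 = (199/36)**2 = 39601/1296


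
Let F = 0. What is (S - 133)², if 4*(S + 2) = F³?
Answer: 18225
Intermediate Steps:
S = -2 (S = -2 + (¼)*0³ = -2 + (¼)*0 = -2 + 0 = -2)
(S - 133)² = (-2 - 133)² = (-135)² = 18225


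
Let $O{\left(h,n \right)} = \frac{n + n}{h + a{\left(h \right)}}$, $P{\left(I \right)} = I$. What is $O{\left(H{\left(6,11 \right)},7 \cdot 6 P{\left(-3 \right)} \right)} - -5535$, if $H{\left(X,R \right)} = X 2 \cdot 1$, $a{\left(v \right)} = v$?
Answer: $\frac{11049}{2} \approx 5524.5$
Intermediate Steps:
$H{\left(X,R \right)} = 2 X$ ($H{\left(X,R \right)} = 2 X 1 = 2 X$)
$O{\left(h,n \right)} = \frac{n}{h}$ ($O{\left(h,n \right)} = \frac{n + n}{h + h} = \frac{2 n}{2 h} = 2 n \frac{1}{2 h} = \frac{n}{h}$)
$O{\left(H{\left(6,11 \right)},7 \cdot 6 P{\left(-3 \right)} \right)} - -5535 = \frac{7 \cdot 6 \left(-3\right)}{2 \cdot 6} - -5535 = \frac{42 \left(-3\right)}{12} + 5535 = \left(-126\right) \frac{1}{12} + 5535 = - \frac{21}{2} + 5535 = \frac{11049}{2}$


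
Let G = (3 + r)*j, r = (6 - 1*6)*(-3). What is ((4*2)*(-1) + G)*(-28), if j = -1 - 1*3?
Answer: 560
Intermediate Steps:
r = 0 (r = (6 - 6)*(-3) = 0*(-3) = 0)
j = -4 (j = -1 - 3 = -4)
G = -12 (G = (3 + 0)*(-4) = 3*(-4) = -12)
((4*2)*(-1) + G)*(-28) = ((4*2)*(-1) - 12)*(-28) = (8*(-1) - 12)*(-28) = (-8 - 12)*(-28) = -20*(-28) = 560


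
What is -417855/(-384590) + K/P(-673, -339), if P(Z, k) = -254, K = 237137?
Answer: -4554719183/4884293 ≈ -932.52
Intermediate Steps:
-417855/(-384590) + K/P(-673, -339) = -417855/(-384590) + 237137/(-254) = -417855*(-1/384590) + 237137*(-1/254) = 83571/76918 - 237137/254 = -4554719183/4884293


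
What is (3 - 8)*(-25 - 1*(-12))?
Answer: 65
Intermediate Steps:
(3 - 8)*(-25 - 1*(-12)) = -5*(-25 + 12) = -5*(-13) = 65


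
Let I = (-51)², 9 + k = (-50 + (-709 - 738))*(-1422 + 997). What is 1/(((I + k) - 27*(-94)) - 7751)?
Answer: 1/633604 ≈ 1.5783e-6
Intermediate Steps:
k = 636216 (k = -9 + (-50 + (-709 - 738))*(-1422 + 997) = -9 + (-50 - 1447)*(-425) = -9 - 1497*(-425) = -9 + 636225 = 636216)
I = 2601
1/(((I + k) - 27*(-94)) - 7751) = 1/(((2601 + 636216) - 27*(-94)) - 7751) = 1/((638817 + 2538) - 7751) = 1/(641355 - 7751) = 1/633604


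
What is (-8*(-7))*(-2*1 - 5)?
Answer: -392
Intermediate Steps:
(-8*(-7))*(-2*1 - 5) = 56*(-2 - 5) = 56*(-7) = -392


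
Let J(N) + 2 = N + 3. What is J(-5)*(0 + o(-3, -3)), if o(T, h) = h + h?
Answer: 24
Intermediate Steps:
o(T, h) = 2*h
J(N) = 1 + N (J(N) = -2 + (N + 3) = -2 + (3 + N) = 1 + N)
J(-5)*(0 + o(-3, -3)) = (1 - 5)*(0 + 2*(-3)) = -4*(0 - 6) = -4*(-6) = 24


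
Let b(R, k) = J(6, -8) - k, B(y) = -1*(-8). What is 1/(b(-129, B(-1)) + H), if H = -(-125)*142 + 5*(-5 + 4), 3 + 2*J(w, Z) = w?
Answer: 2/35477 ≈ 5.6375e-5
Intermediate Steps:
J(w, Z) = -3/2 + w/2
B(y) = 8
b(R, k) = 3/2 - k (b(R, k) = (-3/2 + (½)*6) - k = (-3/2 + 3) - k = 3/2 - k)
H = 17745 (H = -125*(-142) + 5*(-1) = 17750 - 5 = 17745)
1/(b(-129, B(-1)) + H) = 1/((3/2 - 1*8) + 17745) = 1/((3/2 - 8) + 17745) = 1/(-13/2 + 17745) = 1/(35477/2) = 2/35477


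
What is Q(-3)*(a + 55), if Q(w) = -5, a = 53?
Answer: -540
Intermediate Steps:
Q(-3)*(a + 55) = -5*(53 + 55) = -5*108 = -540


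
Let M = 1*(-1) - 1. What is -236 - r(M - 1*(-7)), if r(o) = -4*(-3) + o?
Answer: -253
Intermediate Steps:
M = -2 (M = -1 - 1 = -2)
r(o) = 12 + o
-236 - r(M - 1*(-7)) = -236 - (12 + (-2 - 1*(-7))) = -236 - (12 + (-2 + 7)) = -236 - (12 + 5) = -236 - 1*17 = -236 - 17 = -253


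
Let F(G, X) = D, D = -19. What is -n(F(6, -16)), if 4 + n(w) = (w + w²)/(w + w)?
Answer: 13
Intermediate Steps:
F(G, X) = -19
n(w) = -4 + (w + w²)/(2*w) (n(w) = -4 + (w + w²)/(w + w) = -4 + (w + w²)/((2*w)) = -4 + (w + w²)*(1/(2*w)) = -4 + (w + w²)/(2*w))
-n(F(6, -16)) = -(-7/2 + (½)*(-19)) = -(-7/2 - 19/2) = -1*(-13) = 13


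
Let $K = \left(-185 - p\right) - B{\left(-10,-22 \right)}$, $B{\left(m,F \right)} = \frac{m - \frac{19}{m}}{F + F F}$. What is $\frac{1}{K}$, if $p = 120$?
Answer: $- \frac{1540}{469673} \approx -0.0032789$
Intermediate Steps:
$B{\left(m,F \right)} = \frac{m - \frac{19}{m}}{F + F^{2}}$
$K = - \frac{469673}{1540}$ ($K = \left(-185 - 120\right) - \frac{-19 + \left(-10\right)^{2}}{\left(-22\right) \left(-10\right) \left(1 - 22\right)} = \left(-185 - 120\right) - \left(- \frac{1}{22}\right) \left(- \frac{1}{10}\right) \frac{1}{-21} \left(-19 + 100\right) = -305 - \left(- \frac{1}{22}\right) \left(- \frac{1}{10}\right) \left(- \frac{1}{21}\right) 81 = -305 - - \frac{27}{1540} = -305 + \frac{27}{1540} = - \frac{469673}{1540} \approx -304.98$)
$\frac{1}{K} = \frac{1}{- \frac{469673}{1540}} = - \frac{1540}{469673}$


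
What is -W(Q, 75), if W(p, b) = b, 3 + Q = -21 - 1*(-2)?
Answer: -75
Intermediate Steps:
Q = -22 (Q = -3 + (-21 - 1*(-2)) = -3 + (-21 + 2) = -3 - 19 = -22)
-W(Q, 75) = -1*75 = -75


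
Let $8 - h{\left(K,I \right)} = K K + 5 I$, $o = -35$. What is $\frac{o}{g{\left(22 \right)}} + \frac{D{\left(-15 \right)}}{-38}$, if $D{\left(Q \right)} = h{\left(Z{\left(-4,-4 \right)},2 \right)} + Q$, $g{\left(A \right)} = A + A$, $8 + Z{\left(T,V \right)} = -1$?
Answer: $\frac{1491}{836} \approx 1.7835$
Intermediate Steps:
$Z{\left(T,V \right)} = -9$ ($Z{\left(T,V \right)} = -8 - 1 = -9$)
$g{\left(A \right)} = 2 A$
$h{\left(K,I \right)} = 8 - K^{2} - 5 I$ ($h{\left(K,I \right)} = 8 - \left(K K + 5 I\right) = 8 - \left(K^{2} + 5 I\right) = 8 - K^{2} - 5 I$)
$D{\left(Q \right)} = -83 + Q$ ($D{\left(Q \right)} = \left(8 - \left(-9\right)^{2} - 10\right) + Q = \left(8 - 81 - 10\right) + Q = -83 + Q$)
$\frac{o}{g{\left(22 \right)}} + \frac{D{\left(-15 \right)}}{-38} = - \frac{35}{2 \cdot 22} + \frac{-83 - 15}{-38} = - \frac{35}{44} - - \frac{49}{19} = \left(-35\right) \frac{1}{44} + \frac{49}{19} = - \frac{35}{44} + \frac{49}{19} = \frac{1491}{836}$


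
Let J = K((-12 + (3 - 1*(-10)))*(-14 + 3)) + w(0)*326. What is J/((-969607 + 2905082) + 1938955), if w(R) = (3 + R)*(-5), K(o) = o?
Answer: -4901/3874430 ≈ -0.0012650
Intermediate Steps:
w(R) = -15 - 5*R
J = -4901 (J = (-12 + (3 - 1*(-10)))*(-14 + 3) + (-15 - 5*0)*326 = (-12 + (3 + 10))*(-11) + (-15 + 0)*326 = (-12 + 13)*(-11) - 15*326 = 1*(-11) - 4890 = -11 - 4890 = -4901)
J/((-969607 + 2905082) + 1938955) = -4901/((-969607 + 2905082) + 1938955) = -4901/(1935475 + 1938955) = -4901/3874430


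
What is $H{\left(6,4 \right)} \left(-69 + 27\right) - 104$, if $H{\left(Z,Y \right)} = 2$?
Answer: $-188$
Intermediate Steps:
$H{\left(6,4 \right)} \left(-69 + 27\right) - 104 = 2 \left(-69 + 27\right) - 104 = 2 \left(-42\right) - 104 = -84 - 104 = -188$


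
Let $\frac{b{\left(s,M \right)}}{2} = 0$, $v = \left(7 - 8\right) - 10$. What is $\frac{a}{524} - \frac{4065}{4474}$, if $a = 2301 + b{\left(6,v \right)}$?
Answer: $\frac{4082307}{1172188} \approx 3.4826$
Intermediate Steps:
$v = -11$ ($v = -1 - 10 = -11$)
$b{\left(s,M \right)} = 0$ ($b{\left(s,M \right)} = 2 \cdot 0 = 0$)
$a = 2301$ ($a = 2301 + 0 = 2301$)
$\frac{a}{524} - \frac{4065}{4474} = \frac{2301}{524} - \frac{4065}{4474} = \frac{4082307}{1172188}$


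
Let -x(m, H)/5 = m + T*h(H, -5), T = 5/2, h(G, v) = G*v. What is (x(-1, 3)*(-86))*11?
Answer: -182105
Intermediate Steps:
T = 5/2 (T = 5*(½) = 5/2 ≈ 2.5000)
x(m, H) = -5*m + 125*H/2 (x(m, H) = -5*(m + 5*(H*(-5))/2) = -5*(m + 5*(-5*H)/2) = -5*(m - 25*H/2) = -5*m + 125*H/2)
(x(-1, 3)*(-86))*11 = ((-5*(-1) + (125/2)*3)*(-86))*11 = ((5 + 375/2)*(-86))*11 = ((385/2)*(-86))*11 = -16555*11 = -182105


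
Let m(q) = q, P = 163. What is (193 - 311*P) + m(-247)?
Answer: -50747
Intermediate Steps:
(193 - 311*P) + m(-247) = (193 - 311*163) - 247 = (193 - 50693) - 247 = -50500 - 247 = -50747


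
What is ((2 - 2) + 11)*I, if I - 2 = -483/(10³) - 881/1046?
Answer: 3881801/523000 ≈ 7.4222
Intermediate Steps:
I = 352891/523000 (I = 2 + (-483/(10³) - 881/1046) = 2 + (-483/1000 - 881*1/1046) = 2 + (-483*1/1000 - 881/1046) = 2 + (-483/1000 - 881/1046) = 2 - 693109/523000 = 352891/523000 ≈ 0.67474)
((2 - 2) + 11)*I = ((2 - 2) + 11)*(352891/523000) = (0 + 11)*(352891/523000) = 11*(352891/523000) = 3881801/523000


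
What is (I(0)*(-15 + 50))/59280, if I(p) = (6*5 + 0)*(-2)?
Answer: -35/988 ≈ -0.035425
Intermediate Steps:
I(p) = -60 (I(p) = (30 + 0)*(-2) = 30*(-2) = -60)
(I(0)*(-15 + 50))/59280 = -60*(-15 + 50)/59280 = -60*35*(1/59280) = -2100*1/59280 = -35/988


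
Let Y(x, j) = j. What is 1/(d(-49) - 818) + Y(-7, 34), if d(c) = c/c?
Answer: 27777/817 ≈ 33.999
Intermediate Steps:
d(c) = 1
1/(d(-49) - 818) + Y(-7, 34) = 1/(1 - 818) + 34 = 1/(-817) + 34 = -1/817 + 34 = 27777/817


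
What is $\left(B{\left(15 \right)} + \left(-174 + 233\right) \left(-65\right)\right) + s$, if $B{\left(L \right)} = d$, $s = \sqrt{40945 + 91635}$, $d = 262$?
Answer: $-3573 + 2 \sqrt{33145} \approx -3208.9$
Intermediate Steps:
$s = 2 \sqrt{33145}$ ($s = \sqrt{132580} = 2 \sqrt{33145} \approx 364.12$)
$B{\left(L \right)} = 262$
$\left(B{\left(15 \right)} + \left(-174 + 233\right) \left(-65\right)\right) + s = \left(262 + \left(-174 + 233\right) \left(-65\right)\right) + 2 \sqrt{33145} = \left(262 + 59 \left(-65\right)\right) + 2 \sqrt{33145} = \left(262 - 3835\right) + 2 \sqrt{33145} = -3573 + 2 \sqrt{33145}$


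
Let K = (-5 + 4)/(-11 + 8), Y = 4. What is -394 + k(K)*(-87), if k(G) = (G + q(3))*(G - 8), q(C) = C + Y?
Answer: 13492/3 ≈ 4497.3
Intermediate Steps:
q(C) = 4 + C (q(C) = C + 4 = 4 + C)
K = ⅓ (K = -1/(-3) = -1*(-⅓) = ⅓ ≈ 0.33333)
k(G) = (-8 + G)*(7 + G) (k(G) = (G + (4 + 3))*(G - 8) = (G + 7)*(-8 + G) = (7 + G)*(-8 + G) = (-8 + G)*(7 + G))
-394 + k(K)*(-87) = -394 + (-56 + (⅓)² - 1*⅓)*(-87) = -394 + (-56 + ⅑ - ⅓)*(-87) = -394 - 506/9*(-87) = -394 + 14674/3 = 13492/3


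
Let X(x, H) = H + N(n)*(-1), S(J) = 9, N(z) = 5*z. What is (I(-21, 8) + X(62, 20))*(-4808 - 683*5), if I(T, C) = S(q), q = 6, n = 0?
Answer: -238467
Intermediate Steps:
X(x, H) = H (X(x, H) = H + (5*0)*(-1) = H + 0*(-1) = H + 0 = H)
I(T, C) = 9
(I(-21, 8) + X(62, 20))*(-4808 - 683*5) = (9 + 20)*(-4808 - 683*5) = 29*(-4808 - 3415) = 29*(-8223) = -238467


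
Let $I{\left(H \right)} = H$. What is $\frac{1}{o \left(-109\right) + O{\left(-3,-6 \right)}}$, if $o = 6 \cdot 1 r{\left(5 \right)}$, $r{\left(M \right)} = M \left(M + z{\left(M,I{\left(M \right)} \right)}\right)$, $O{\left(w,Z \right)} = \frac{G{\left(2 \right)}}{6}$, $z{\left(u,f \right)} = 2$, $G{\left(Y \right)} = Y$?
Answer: $- \frac{3}{68669} \approx -4.3688 \cdot 10^{-5}$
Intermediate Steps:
$O{\left(w,Z \right)} = \frac{1}{3}$ ($O{\left(w,Z \right)} = \frac{2}{6} = 2 \cdot \frac{1}{6} = \frac{1}{3}$)
$r{\left(M \right)} = M \left(2 + M\right)$ ($r{\left(M \right)} = M \left(M + 2\right) = M \left(2 + M\right)$)
$o = 210$ ($o = 6 \cdot 1 \cdot 5 \left(2 + 5\right) = 6 \cdot 5 \cdot 7 = 6 \cdot 35 = 210$)
$\frac{1}{o \left(-109\right) + O{\left(-3,-6 \right)}} = \frac{1}{210 \left(-109\right) + \frac{1}{3}} = \frac{1}{-22890 + \frac{1}{3}} = \frac{1}{- \frac{68669}{3}} = - \frac{3}{68669}$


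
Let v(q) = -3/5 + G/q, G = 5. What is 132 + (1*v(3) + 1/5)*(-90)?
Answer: 18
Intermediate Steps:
v(q) = -⅗ + 5/q (v(q) = -3/5 + 5/q = -3*⅕ + 5/q = -⅗ + 5/q)
132 + (1*v(3) + 1/5)*(-90) = 132 + (1*(-⅗ + 5/3) + 1/5)*(-90) = 132 + (1*(-⅗ + 5*(⅓)) + ⅕)*(-90) = 132 + (1*(-⅗ + 5/3) + ⅕)*(-90) = 132 + (1*(16/15) + ⅕)*(-90) = 132 + (16/15 + ⅕)*(-90) = 132 + (19/15)*(-90) = 132 - 114 = 18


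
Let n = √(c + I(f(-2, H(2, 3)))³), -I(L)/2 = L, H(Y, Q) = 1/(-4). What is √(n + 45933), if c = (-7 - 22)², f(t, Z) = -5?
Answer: √(45933 + √1841) ≈ 214.42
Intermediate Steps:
H(Y, Q) = -¼ (H(Y, Q) = 1*(-¼) = -¼)
I(L) = -2*L
c = 841 (c = (-29)² = 841)
n = √1841 (n = √(841 + (-2*(-5))³) = √(841 + 10³) = √(841 + 1000) = √1841 ≈ 42.907)
√(n + 45933) = √(√1841 + 45933) = √(45933 + √1841)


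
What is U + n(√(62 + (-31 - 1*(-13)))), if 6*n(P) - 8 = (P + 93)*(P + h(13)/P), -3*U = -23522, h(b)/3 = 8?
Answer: 23560/3 + 527*√11/11 ≈ 8012.2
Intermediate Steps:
h(b) = 24 (h(b) = 3*8 = 24)
U = 23522/3 (U = -⅓*(-23522) = 23522/3 ≈ 7840.7)
n(P) = 4/3 + (93 + P)*(P + 24/P)/6 (n(P) = 4/3 + ((P + 93)*(P + 24/P))/6 = 4/3 + ((93 + P)*(P + 24/P))/6 = 4/3 + (93 + P)*(P + 24/P)/6)
U + n(√(62 + (-31 - 1*(-13)))) = 23522/3 + (2232 + √(62 + (-31 - 1*(-13)))*(32 + (√(62 + (-31 - 1*(-13))))² + 93*√(62 + (-31 - 1*(-13)))))/(6*(√(62 + (-31 - 1*(-13))))) = 23522/3 + (2232 + √(62 + (-31 + 13))*(32 + (√(62 + (-31 + 13)))² + 93*√(62 + (-31 + 13))))/(6*(√(62 + (-31 + 13)))) = 23522/3 + (2232 + √(62 - 18)*(32 + (√(62 - 18))² + 93*√(62 - 18)))/(6*(√(62 - 18))) = 23522/3 + (2232 + √44*(32 + (√44)² + 93*√44))/(6*(√44)) = 23522/3 + (2232 + (2*√11)*(32 + (2*√11)² + 93*(2*√11)))/(6*((2*√11))) = 23522/3 + (√11/22)*(2232 + (2*√11)*(32 + 44 + 186*√11))/6 = 23522/3 + (√11/22)*(2232 + (2*√11)*(76 + 186*√11))/6 = 23522/3 + (√11/22)*(2232 + 2*√11*(76 + 186*√11))/6 = 23522/3 + √11*(2232 + 2*√11*(76 + 186*√11))/132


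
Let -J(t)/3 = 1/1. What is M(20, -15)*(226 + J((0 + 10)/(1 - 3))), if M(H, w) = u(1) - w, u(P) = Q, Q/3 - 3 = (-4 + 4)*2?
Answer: 5352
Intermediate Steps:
Q = 9 (Q = 9 + 3*((-4 + 4)*2) = 9 + 3*(0*2) = 9 + 3*0 = 9 + 0 = 9)
u(P) = 9
J(t) = -3 (J(t) = -3/1 = -3*1 = -3)
M(H, w) = 9 - w
M(20, -15)*(226 + J((0 + 10)/(1 - 3))) = (9 - 1*(-15))*(226 - 3) = (9 + 15)*223 = 24*223 = 5352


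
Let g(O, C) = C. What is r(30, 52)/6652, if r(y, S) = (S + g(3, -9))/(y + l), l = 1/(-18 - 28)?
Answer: 989/4586554 ≈ 0.00021563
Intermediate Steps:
l = -1/46 (l = 1/(-46) = -1/46 ≈ -0.021739)
r(y, S) = (-9 + S)/(-1/46 + y) (r(y, S) = (S - 9)/(y - 1/46) = (-9 + S)/(-1/46 + y))
r(30, 52)/6652 = (46*(-9 + 52)/(-1 + 46*30))/6652 = (46*43/(-1 + 1380))*(1/6652) = (46*43/1379)*(1/6652) = (46*(1/1379)*43)*(1/6652) = (1978/1379)*(1/6652) = 989/4586554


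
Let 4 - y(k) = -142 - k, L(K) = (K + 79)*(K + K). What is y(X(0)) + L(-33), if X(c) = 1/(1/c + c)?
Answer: -2890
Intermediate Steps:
L(K) = 2*K*(79 + K) (L(K) = (79 + K)*(2*K) = 2*K*(79 + K))
X(c) = 1/(c + 1/c)
y(k) = 146 + k (y(k) = 4 - (-142 - k) = 4 + (142 + k) = 146 + k)
y(X(0)) + L(-33) = (146 + 0/(1 + 0²)) + 2*(-33)*(79 - 33) = (146 + 0/(1 + 0)) + 2*(-33)*46 = (146 + 0/1) - 3036 = (146 + 0*1) - 3036 = (146 + 0) - 3036 = 146 - 3036 = -2890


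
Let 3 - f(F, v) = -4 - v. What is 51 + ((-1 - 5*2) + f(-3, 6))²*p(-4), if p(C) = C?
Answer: 35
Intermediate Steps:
f(F, v) = 7 + v (f(F, v) = 3 - (-4 - v) = 3 + (4 + v) = 7 + v)
51 + ((-1 - 5*2) + f(-3, 6))²*p(-4) = 51 + ((-1 - 5*2) + (7 + 6))²*(-4) = 51 + ((-1 - 10) + 13)²*(-4) = 51 + (-11 + 13)²*(-4) = 51 + 2²*(-4) = 51 + 4*(-4) = 51 - 16 = 35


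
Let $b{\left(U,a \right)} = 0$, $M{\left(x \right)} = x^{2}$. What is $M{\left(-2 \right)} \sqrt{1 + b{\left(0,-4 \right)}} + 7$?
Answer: $11$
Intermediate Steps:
$M{\left(-2 \right)} \sqrt{1 + b{\left(0,-4 \right)}} + 7 = \left(-2\right)^{2} \sqrt{1 + 0} + 7 = 4 \sqrt{1} + 7 = 4 \cdot 1 + 7 = 4 + 7 = 11$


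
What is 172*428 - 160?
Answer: 73456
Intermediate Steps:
172*428 - 160 = 73616 - 160 = 73456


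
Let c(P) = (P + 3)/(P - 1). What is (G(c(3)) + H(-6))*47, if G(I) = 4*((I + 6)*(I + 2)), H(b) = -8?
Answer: 8084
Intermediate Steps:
c(P) = (3 + P)/(-1 + P)
G(I) = 4*(2 + I)*(6 + I) (G(I) = 4*((6 + I)*(2 + I)) = 4*((2 + I)*(6 + I)) = 4*(2 + I)*(6 + I))
(G(c(3)) + H(-6))*47 = ((48 + 4*((3 + 3)/(-1 + 3))**2 + 32*((3 + 3)/(-1 + 3))) - 8)*47 = ((48 + 4*(6/2)**2 + 32*(6/2)) - 8)*47 = ((48 + 4*((1/2)*6)**2 + 32*((1/2)*6)) - 8)*47 = ((48 + 4*3**2 + 32*3) - 8)*47 = ((48 + 4*9 + 96) - 8)*47 = ((48 + 36 + 96) - 8)*47 = (180 - 8)*47 = 172*47 = 8084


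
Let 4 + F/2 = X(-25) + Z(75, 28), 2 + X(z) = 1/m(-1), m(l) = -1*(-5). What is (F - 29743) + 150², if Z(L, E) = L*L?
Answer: 19977/5 ≈ 3995.4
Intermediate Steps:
m(l) = 5
X(z) = -9/5 (X(z) = -2 + 1/5 = -2 + ⅕ = -9/5)
Z(L, E) = L²
F = 56192/5 (F = -8 + 2*(-9/5 + 75²) = -8 + 2*(-9/5 + 5625) = -8 + 2*(28116/5) = -8 + 56232/5 = 56192/5 ≈ 11238.)
(F - 29743) + 150² = (56192/5 - 29743) + 150² = -92523/5 + 22500 = 19977/5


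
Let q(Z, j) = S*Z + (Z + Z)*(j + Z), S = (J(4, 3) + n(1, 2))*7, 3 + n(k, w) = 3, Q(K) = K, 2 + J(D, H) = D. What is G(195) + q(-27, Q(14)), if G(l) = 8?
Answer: 332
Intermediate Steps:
J(D, H) = -2 + D
n(k, w) = 0 (n(k, w) = -3 + 3 = 0)
S = 14 (S = ((-2 + 4) + 0)*7 = (2 + 0)*7 = 2*7 = 14)
q(Z, j) = 14*Z + 2*Z*(Z + j) (q(Z, j) = 14*Z + (Z + Z)*(j + Z) = 14*Z + (2*Z)*(Z + j) = 14*Z + 2*Z*(Z + j))
G(195) + q(-27, Q(14)) = 8 + 2*(-27)*(7 - 27 + 14) = 8 + 2*(-27)*(-6) = 8 + 324 = 332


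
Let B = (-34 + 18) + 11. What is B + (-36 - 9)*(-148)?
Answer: 6655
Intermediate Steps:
B = -5 (B = -16 + 11 = -5)
B + (-36 - 9)*(-148) = -5 + (-36 - 9)*(-148) = -5 - 45*(-148) = -5 + 6660 = 6655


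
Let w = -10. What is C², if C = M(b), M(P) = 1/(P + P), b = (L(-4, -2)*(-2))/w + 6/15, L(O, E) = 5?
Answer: 25/196 ≈ 0.12755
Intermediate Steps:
b = 7/5 (b = (5*(-2))/(-10) + 6/15 = -10*(-⅒) + 6*(1/15) = 1 + ⅖ = 7/5 ≈ 1.4000)
M(P) = 1/(2*P)
C = 5/14 (C = 1/(2*(7/5)) = (½)*(5/7) = 5/14 ≈ 0.35714)
C² = (5/14)² = 25/196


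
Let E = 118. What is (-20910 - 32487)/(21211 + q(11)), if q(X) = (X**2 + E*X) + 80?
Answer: -17799/7570 ≈ -2.3513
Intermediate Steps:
q(X) = 80 + X**2 + 118*X (q(X) = (X**2 + 118*X) + 80 = 80 + X**2 + 118*X)
(-20910 - 32487)/(21211 + q(11)) = (-20910 - 32487)/(21211 + (80 + 11**2 + 118*11)) = -53397/(21211 + (80 + 121 + 1298)) = -53397/(21211 + 1499) = -53397/22710 = -53397*1/22710 = -17799/7570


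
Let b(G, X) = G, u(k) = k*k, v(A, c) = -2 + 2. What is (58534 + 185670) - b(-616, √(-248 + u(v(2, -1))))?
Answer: 244820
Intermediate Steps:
v(A, c) = 0
u(k) = k²
(58534 + 185670) - b(-616, √(-248 + u(v(2, -1)))) = (58534 + 185670) - 1*(-616) = 244204 + 616 = 244820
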